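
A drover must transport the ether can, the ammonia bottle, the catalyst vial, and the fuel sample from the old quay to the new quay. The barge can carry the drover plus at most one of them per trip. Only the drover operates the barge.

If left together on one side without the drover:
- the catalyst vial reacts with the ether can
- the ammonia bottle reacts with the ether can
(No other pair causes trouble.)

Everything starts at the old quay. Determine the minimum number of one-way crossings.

9

Counting alone: the drover can take at most 1 across per trip to the new quay, so moving all 4 needs at least 4 loaded trips out, with a return between consecutive ones — at least 7 crossings.
The safety rule pushes this higher. Following every safe sequence of crossings, the most of the 4 that can be at the new quay as the barge arrives there on crossing 7 is 3 — never all 4.
So no plan with fewer than 9 crossings exists, and this one achieves 9:
1. Drover goes to the new quay with the ether can.
2. Drover goes back to the old quay alone.
3. Drover goes to the new quay with the ammonia bottle.
4. Drover goes back to the old quay with the ether can.
5. Drover goes to the new quay with the catalyst vial.
6. Drover goes back to the old quay alone.
7. Drover goes to the new quay with the fuel sample.
8. Drover goes back to the old quay alone.
9. Drover goes to the new quay with the ether can.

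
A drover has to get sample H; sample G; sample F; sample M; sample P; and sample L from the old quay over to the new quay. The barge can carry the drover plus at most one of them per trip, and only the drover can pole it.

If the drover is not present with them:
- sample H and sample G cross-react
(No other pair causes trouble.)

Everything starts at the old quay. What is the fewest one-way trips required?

11

Counting alone: the drover can take at most 1 across per trip to the new quay, so moving all 6 needs at least 6 loaded trips out, with a return between consecutive ones — at least 11 crossings.
The plan below uses exactly 11 crossings, so it is optimal:
1. Drover goes to the new quay with sample H.  [the old quay: sample F, sample G, sample L, sample M, sample P | the new quay: sample H]
2. Drover goes back to the old quay alone.  [the old quay: sample F, sample G, sample L, sample M, sample P | the new quay: sample H]
3. Drover goes to the new quay with sample F.  [the old quay: sample G, sample L, sample M, sample P | the new quay: sample F, sample H]
4. Drover goes back to the old quay alone.  [the old quay: sample G, sample L, sample M, sample P | the new quay: sample F, sample H]
5. Drover goes to the new quay with sample M.  [the old quay: sample G, sample L, sample P | the new quay: sample F, sample H, sample M]
6. Drover goes back to the old quay alone.  [the old quay: sample G, sample L, sample P | the new quay: sample F, sample H, sample M]
7. Drover goes to the new quay with sample P.  [the old quay: sample G, sample L | the new quay: sample F, sample H, sample M, sample P]
8. Drover goes back to the old quay alone.  [the old quay: sample G, sample L | the new quay: sample F, sample H, sample M, sample P]
9. Drover goes to the new quay with sample L.  [the old quay: sample G | the new quay: sample F, sample H, sample L, sample M, sample P]
10. Drover goes back to the old quay alone.  [the old quay: sample G | the new quay: sample F, sample H, sample L, sample M, sample P]
11. Drover goes to the new quay with sample G.  [the old quay: — | the new quay: sample F, sample G, sample H, sample L, sample M, sample P]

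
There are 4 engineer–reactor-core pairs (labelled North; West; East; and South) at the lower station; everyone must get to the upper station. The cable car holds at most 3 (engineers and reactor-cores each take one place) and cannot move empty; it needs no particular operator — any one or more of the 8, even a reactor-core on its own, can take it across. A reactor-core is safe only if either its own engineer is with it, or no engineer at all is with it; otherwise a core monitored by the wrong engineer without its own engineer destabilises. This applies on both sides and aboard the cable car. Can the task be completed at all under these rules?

1. engineer North and reactor-core North cross → the upper station.
2. engineer North crosses ← the lower station.
3. engineer North, engineer West, and reactor-core West cross → the upper station.
4. engineer North and reactor-core North cross ← the lower station.
5. engineer East, engineer North, and engineer South cross → the upper station.
6. reactor-core West crosses ← the lower station.
7. reactor-core North and reactor-core West cross → the upper station.
8. reactor-core North crosses ← the lower station.
9. reactor-core East, reactor-core North, and reactor-core South cross → the upper station.

Yes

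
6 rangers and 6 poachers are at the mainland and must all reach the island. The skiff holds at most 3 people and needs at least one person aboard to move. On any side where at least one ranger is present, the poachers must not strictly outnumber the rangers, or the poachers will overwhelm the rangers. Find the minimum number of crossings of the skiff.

Following every safe sequence of crossings from the start, the most of the 12 that can be at the island as the skiff arrives there on crossings 1, 3, 5 is 3, 5, 6 respectively; the best ever achieved is 6 of 12.
From crossing 7 on, no configuration arises that was not already reachable earlier: only 17 distinct safe configurations (who is on which side, and where the skiff is) can ever be reached, none of them has everyone across, and every continuation just revisits them. They are: 0 rangers + 0 poachers across (skiff back at the start); 0 rangers + 1 poacher across (skiff there); 0 rangers + 1 poacher across (skiff back at the start); 0 rangers + 2 poachers across (skiff there); 0 rangers + 2 poachers across (skiff back at the start); 0 rangers + 3 poachers across (skiff there); 0 rangers + 3 poachers across (skiff back at the start); 0 rangers + 4 poachers across (skiff there); 0 rangers + 4 poachers across (skiff back at the start); 0 rangers + 5 poachers across (skiff there); 0 rangers + 5 poachers across (skiff back at the start); 0 rangers + 6 poachers across (skiff there); 1 ranger + 1 poacher across (skiff there); 1 ranger + 1 poacher across (skiff back at the start); 2 rangers + 2 poachers across (skiff there); 2 rangers + 2 poachers across (skiff back at the start); 3 rangers + 3 poachers across (skiff there). So no valid plan exists.

impossible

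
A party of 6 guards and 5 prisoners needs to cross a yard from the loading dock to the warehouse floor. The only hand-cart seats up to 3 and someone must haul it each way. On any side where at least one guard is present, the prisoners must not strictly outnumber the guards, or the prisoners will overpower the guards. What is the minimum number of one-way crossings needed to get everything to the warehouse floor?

9

Counting alone: each trip to the warehouse floor takes at most 3 across and each return brings at least 1 back, so after t trips out (and t−1 returns) at most 3t − (t−1) of the 11 are across; that first reaches 11 at t = 5, so at least 9 crossings are needed.
The plan below uses exactly 9 crossings, so it is optimal:
1. 3 prisoners → the warehouse floor.  (the loading dock: 6G 2P; the warehouse floor: 0G 3P)
2. 1 prisoner ← the loading dock.  (the loading dock: 6G 3P; the warehouse floor: 0G 2P)
3. 3 guards → the warehouse floor.  (the loading dock: 3G 3P; the warehouse floor: 3G 2P)
4. 1 guard ← the loading dock.  (the loading dock: 4G 3P; the warehouse floor: 2G 2P)
5. 2 guards and 1 prisoner → the warehouse floor.  (the loading dock: 2G 2P; the warehouse floor: 4G 3P)
6. 1 guard ← the loading dock.  (the loading dock: 3G 2P; the warehouse floor: 3G 3P)
7. 2 guards and 1 prisoner → the warehouse floor.  (the loading dock: 1G 1P; the warehouse floor: 5G 4P)
8. 1 guard ← the loading dock.  (the loading dock: 2G 1P; the warehouse floor: 4G 4P)
9. 2 guards and 1 prisoner → the warehouse floor.  (the loading dock: 0G 0P; the warehouse floor: 6G 5P)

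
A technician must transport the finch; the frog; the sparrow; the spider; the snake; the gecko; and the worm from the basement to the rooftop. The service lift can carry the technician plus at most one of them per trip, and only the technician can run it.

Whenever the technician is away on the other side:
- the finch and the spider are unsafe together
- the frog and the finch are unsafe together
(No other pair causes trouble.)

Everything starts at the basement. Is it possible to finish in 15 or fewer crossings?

Yes — this plan uses 15 crossings (≤ 15):
1. Technician goes to the rooftop with the finch.  [the basement: the frog, the gecko, the snake, the sparrow, the spider, the worm | the rooftop: the finch]
2. Technician goes back to the basement alone.  [the basement: the frog, the gecko, the snake, the sparrow, the spider, the worm | the rooftop: the finch]
3. Technician goes to the rooftop with the frog.  [the basement: the gecko, the snake, the sparrow, the spider, the worm | the rooftop: the finch, the frog]
4. Technician goes back to the basement with the finch.  [the basement: the finch, the gecko, the snake, the sparrow, the spider, the worm | the rooftop: the frog]
5. Technician goes to the rooftop with the spider.  [the basement: the finch, the gecko, the snake, the sparrow, the worm | the rooftop: the frog, the spider]
6. Technician goes back to the basement alone.  [the basement: the finch, the gecko, the snake, the sparrow, the worm | the rooftop: the frog, the spider]
7. Technician goes to the rooftop with the sparrow.  [the basement: the finch, the gecko, the snake, the worm | the rooftop: the frog, the sparrow, the spider]
8. Technician goes back to the basement alone.  [the basement: the finch, the gecko, the snake, the worm | the rooftop: the frog, the sparrow, the spider]
9. Technician goes to the rooftop with the snake.  [the basement: the finch, the gecko, the worm | the rooftop: the frog, the snake, the sparrow, the spider]
10. Technician goes back to the basement alone.  [the basement: the finch, the gecko, the worm | the rooftop: the frog, the snake, the sparrow, the spider]
11. Technician goes to the rooftop with the gecko.  [the basement: the finch, the worm | the rooftop: the frog, the gecko, the snake, the sparrow, the spider]
12. Technician goes back to the basement alone.  [the basement: the finch, the worm | the rooftop: the frog, the gecko, the snake, the sparrow, the spider]
13. Technician goes to the rooftop with the worm.  [the basement: the finch | the rooftop: the frog, the gecko, the snake, the sparrow, the spider, the worm]
14. Technician goes back to the basement alone.  [the basement: the finch | the rooftop: the frog, the gecko, the snake, the sparrow, the spider, the worm]
15. Technician goes to the rooftop with the finch.  [the basement: — | the rooftop: the finch, the frog, the gecko, the snake, the sparrow, the spider, the worm]

Yes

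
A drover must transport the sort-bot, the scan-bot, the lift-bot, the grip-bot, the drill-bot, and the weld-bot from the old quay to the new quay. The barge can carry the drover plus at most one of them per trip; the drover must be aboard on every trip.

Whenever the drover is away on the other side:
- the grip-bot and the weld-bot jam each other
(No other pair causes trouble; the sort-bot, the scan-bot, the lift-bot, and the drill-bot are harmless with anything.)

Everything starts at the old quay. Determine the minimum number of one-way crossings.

Counting alone: the drover can take at most 1 across per trip to the new quay, so moving all 6 needs at least 6 loaded trips out, with a return between consecutive ones — at least 11 crossings.
The plan below uses exactly 11 crossings, so it is optimal:
1. Drover goes to the new quay with the grip-bot.  [the old quay: the drill-bot, the lift-bot, the scan-bot, the sort-bot, the weld-bot | the new quay: the grip-bot]
2. Drover goes back to the old quay alone.  [the old quay: the drill-bot, the lift-bot, the scan-bot, the sort-bot, the weld-bot | the new quay: the grip-bot]
3. Drover goes to the new quay with the sort-bot.  [the old quay: the drill-bot, the lift-bot, the scan-bot, the weld-bot | the new quay: the grip-bot, the sort-bot]
4. Drover goes back to the old quay alone.  [the old quay: the drill-bot, the lift-bot, the scan-bot, the weld-bot | the new quay: the grip-bot, the sort-bot]
5. Drover goes to the new quay with the scan-bot.  [the old quay: the drill-bot, the lift-bot, the weld-bot | the new quay: the grip-bot, the scan-bot, the sort-bot]
6. Drover goes back to the old quay alone.  [the old quay: the drill-bot, the lift-bot, the weld-bot | the new quay: the grip-bot, the scan-bot, the sort-bot]
7. Drover goes to the new quay with the lift-bot.  [the old quay: the drill-bot, the weld-bot | the new quay: the grip-bot, the lift-bot, the scan-bot, the sort-bot]
8. Drover goes back to the old quay alone.  [the old quay: the drill-bot, the weld-bot | the new quay: the grip-bot, the lift-bot, the scan-bot, the sort-bot]
9. Drover goes to the new quay with the drill-bot.  [the old quay: the weld-bot | the new quay: the drill-bot, the grip-bot, the lift-bot, the scan-bot, the sort-bot]
10. Drover goes back to the old quay alone.  [the old quay: the weld-bot | the new quay: the drill-bot, the grip-bot, the lift-bot, the scan-bot, the sort-bot]
11. Drover goes to the new quay with the weld-bot.  [the old quay: — | the new quay: the drill-bot, the grip-bot, the lift-bot, the scan-bot, the sort-bot, the weld-bot]

11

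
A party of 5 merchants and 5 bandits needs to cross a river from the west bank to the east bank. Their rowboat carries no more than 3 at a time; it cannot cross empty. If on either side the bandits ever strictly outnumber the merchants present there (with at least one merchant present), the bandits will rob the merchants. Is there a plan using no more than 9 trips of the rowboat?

Counting alone: each trip to the east bank takes at most 3 across and each return brings at least 1 back, so after t trips out (and t−1 returns) at most 3t − (t−1) of the 10 are across; that first reaches 10 at t = 5, so at least 9 crossings are needed.
The safety rule pushes this higher. Following every safe sequence of crossings, the most of the 10 that can be at the east bank as the rowboat arrives there on crossing 9 is 9 — never all 10.
So the move cannot be finished within 9 crossings. (The shortest complete plan takes 11:)
1. 2 bandits → the east bank.  (the west bank: 5M 3B; the east bank: 0M 2B)
2. 1 bandit ← the west bank.  (the west bank: 5M 4B; the east bank: 0M 1B)
3. 3 bandits → the east bank.  (the west bank: 5M 1B; the east bank: 0M 4B)
4. 1 bandit ← the west bank.  (the west bank: 5M 2B; the east bank: 0M 3B)
5. 3 merchants → the east bank.  (the west bank: 2M 2B; the east bank: 3M 3B)
6. 1 merchant and 1 bandit ← the west bank.  (the west bank: 3M 3B; the east bank: 2M 2B)
7. 3 merchants → the east bank.  (the west bank: 0M 3B; the east bank: 5M 2B)
8. 1 bandit ← the west bank.  (the west bank: 0M 4B; the east bank: 5M 1B)
9. 2 bandits → the east bank.  (the west bank: 0M 2B; the east bank: 5M 3B)
10. 1 bandit ← the west bank.  (the west bank: 0M 3B; the east bank: 5M 2B)
11. 3 bandits → the east bank.  (the west bank: 0M 0B; the east bank: 5M 5B)

No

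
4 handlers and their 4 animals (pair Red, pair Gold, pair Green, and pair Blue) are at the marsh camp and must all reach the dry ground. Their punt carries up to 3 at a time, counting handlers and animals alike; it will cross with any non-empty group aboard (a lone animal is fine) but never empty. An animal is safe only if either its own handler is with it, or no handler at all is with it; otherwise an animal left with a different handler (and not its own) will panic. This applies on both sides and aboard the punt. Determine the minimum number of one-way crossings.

Counting alone: each trip to the dry ground takes at most 3 across and each return brings at least 1 back, so after t trips out (and t−1 returns) at most 3t − (t−1) of the 8 are across; that first reaches 8 at t = 4, so at least 7 crossings are needed.
The safety rule pushes this higher. Following every safe sequence of crossings, the most of the 8 that can be at the dry ground as the punt arrives there on crossing 7 is 7 — never all 8.
So no plan with fewer than 9 crossings exists, and this one achieves 9:
1. animal Red and handler Red cross → the dry ground.
2. handler Red crosses ← the marsh camp.
3. animal Gold, handler Gold, and handler Red cross → the dry ground.
4. animal Red and handler Red cross ← the marsh camp.
5. handler Blue, handler Green, and handler Red cross → the dry ground.
6. animal Gold crosses ← the marsh camp.
7. animal Gold and animal Red cross → the dry ground.
8. animal Red crosses ← the marsh camp.
9. animal Blue, animal Green, and animal Red cross → the dry ground.

9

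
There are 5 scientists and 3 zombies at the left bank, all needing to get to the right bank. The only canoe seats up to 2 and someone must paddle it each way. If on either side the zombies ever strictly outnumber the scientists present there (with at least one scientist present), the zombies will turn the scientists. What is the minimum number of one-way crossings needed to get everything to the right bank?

Counting alone: each trip to the right bank takes at most 2 across and each return brings at least 1 back, so after t trips out (and t−1 returns) at most 2t − (t−1) of the 8 are across; that first reaches 8 at t = 7, so at least 13 crossings are needed.
The plan below uses exactly 13 crossings, so it is optimal:
1. 2 zombies → the right bank.  (the left bank: 5S 1Z; the right bank: 0S 2Z)
2. 1 zombie ← the left bank.  (the left bank: 5S 2Z; the right bank: 0S 1Z)
3. 2 zombies → the right bank.  (the left bank: 5S 0Z; the right bank: 0S 3Z)
4. 1 zombie ← the left bank.  (the left bank: 5S 1Z; the right bank: 0S 2Z)
5. 2 scientists → the right bank.  (the left bank: 3S 1Z; the right bank: 2S 2Z)
6. 1 zombie ← the left bank.  (the left bank: 3S 2Z; the right bank: 2S 1Z)
7. 1 scientist and 1 zombie → the right bank.  (the left bank: 2S 1Z; the right bank: 3S 2Z)
8. 1 zombie ← the left bank.  (the left bank: 2S 2Z; the right bank: 3S 1Z)
9. 2 zombies → the right bank.  (the left bank: 2S 0Z; the right bank: 3S 3Z)
10. 1 zombie ← the left bank.  (the left bank: 2S 1Z; the right bank: 3S 2Z)
11. 1 scientist and 1 zombie → the right bank.  (the left bank: 1S 0Z; the right bank: 4S 3Z)
12. 1 zombie ← the left bank.  (the left bank: 1S 1Z; the right bank: 4S 2Z)
13. 1 scientist and 1 zombie → the right bank.  (the left bank: 0S 0Z; the right bank: 5S 3Z)

13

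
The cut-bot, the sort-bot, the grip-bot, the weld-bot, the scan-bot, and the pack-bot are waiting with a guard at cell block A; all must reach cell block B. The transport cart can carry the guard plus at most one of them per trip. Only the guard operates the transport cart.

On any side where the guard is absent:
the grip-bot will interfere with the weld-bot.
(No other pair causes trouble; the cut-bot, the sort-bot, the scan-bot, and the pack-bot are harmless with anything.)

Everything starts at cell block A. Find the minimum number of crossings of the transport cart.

Counting alone: the guard can take at most 1 across per trip to cell block B, so moving all 6 needs at least 6 loaded trips out, with a return between consecutive ones — at least 11 crossings.
The plan below uses exactly 11 crossings, so it is optimal:
1. Guard goes to cell block B with the grip-bot.
2. Guard goes back to cell block A alone.
3. Guard goes to cell block B with the cut-bot.
4. Guard goes back to cell block A alone.
5. Guard goes to cell block B with the sort-bot.
6. Guard goes back to cell block A alone.
7. Guard goes to cell block B with the scan-bot.
8. Guard goes back to cell block A alone.
9. Guard goes to cell block B with the pack-bot.
10. Guard goes back to cell block A alone.
11. Guard goes to cell block B with the weld-bot.

11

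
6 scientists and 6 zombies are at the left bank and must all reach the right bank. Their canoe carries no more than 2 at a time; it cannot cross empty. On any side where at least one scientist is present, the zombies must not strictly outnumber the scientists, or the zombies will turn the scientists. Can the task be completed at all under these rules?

Following every safe sequence of crossings from the start, the most of the 12 that can be at the right bank as the canoe arrives there on crossings 1, 3, 5, 7, 9 is 2, 3, 4, 5, 6 respectively; the best ever achieved is 6 of 12.
From crossing 11 on, no configuration arises that was not already reachable earlier: only 15 distinct safe configurations (who is on which side, and where the canoe is) can ever be reached, none of them has everyone across, and every continuation just revisits them. They are: 0 scientists + 0 zombies across (canoe back at the start); 0 scientists + 1 zombie across (canoe there); 0 scientists + 1 zombie across (canoe back at the start); 0 scientists + 2 zombies across (canoe there); 0 scientists + 2 zombies across (canoe back at the start); 0 scientists + 3 zombies across (canoe there); 0 scientists + 3 zombies across (canoe back at the start); 0 scientists + 4 zombies across (canoe there); 0 scientists + 4 zombies across (canoe back at the start); 0 scientists + 5 zombies across (canoe there); 0 scientists + 5 zombies across (canoe back at the start); 0 scientists + 6 zombies across (canoe there); 1 scientist + 1 zombie across (canoe there); 1 scientist + 1 zombie across (canoe back at the start); 2 scientists + 2 zombies across (canoe there). So no valid plan exists.

No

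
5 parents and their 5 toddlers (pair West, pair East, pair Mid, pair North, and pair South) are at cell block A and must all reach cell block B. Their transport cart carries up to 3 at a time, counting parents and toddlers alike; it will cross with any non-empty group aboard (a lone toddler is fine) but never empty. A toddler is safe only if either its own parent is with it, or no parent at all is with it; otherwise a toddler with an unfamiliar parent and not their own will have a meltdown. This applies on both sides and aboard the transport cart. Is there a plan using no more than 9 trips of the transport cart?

Counting alone: each trip to cell block B takes at most 3 across and each return brings at least 1 back, so after t trips out (and t−1 returns) at most 3t − (t−1) of the 10 are across; that first reaches 10 at t = 5, so at least 9 crossings are needed.
The safety rule pushes this higher. Following every safe sequence of crossings, the most of the 10 that can be at cell block B as the transport cart arrives there on crossing 9 is 9 — never all 10.
So the move cannot be finished within 9 crossings. (The shortest complete plan takes 11:)
1. parent West and toddler West cross → cell block B.
2. parent West crosses ← cell block A.
3. toddler East, toddler Mid, and toddler North cross → cell block B.
4. toddler West crosses ← cell block A.
5. parent East, parent Mid, and parent North cross → cell block B.
6. parent East and toddler East cross ← cell block A.
7. parent East, parent South, and parent West cross → cell block B.
8. toddler Mid crosses ← cell block A.
9. toddler East and toddler West cross → cell block B.
10. toddler West crosses ← cell block A.
11. toddler Mid, toddler South, and toddler West cross → cell block B.

No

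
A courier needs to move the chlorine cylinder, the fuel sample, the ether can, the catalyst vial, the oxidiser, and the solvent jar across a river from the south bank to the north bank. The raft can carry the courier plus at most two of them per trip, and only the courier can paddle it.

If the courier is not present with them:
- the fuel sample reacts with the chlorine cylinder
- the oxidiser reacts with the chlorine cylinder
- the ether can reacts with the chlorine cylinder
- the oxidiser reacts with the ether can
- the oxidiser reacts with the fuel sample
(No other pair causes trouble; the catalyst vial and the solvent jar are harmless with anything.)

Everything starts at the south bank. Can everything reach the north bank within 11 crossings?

Yes

Yes — this plan uses 9 crossings (≤ 11):
1. Courier goes to the north bank with the chlorine cylinder and the oxidiser.  [the south bank: the catalyst vial, the ether can, the fuel sample, the solvent jar | the north bank: the chlorine cylinder, the oxidiser]
2. Courier goes back to the south bank with the chlorine cylinder.  [the south bank: the catalyst vial, the chlorine cylinder, the ether can, the fuel sample, the solvent jar | the north bank: the oxidiser]
3. Courier goes to the north bank with the catalyst vial and the chlorine cylinder.  [the south bank: the ether can, the fuel sample, the solvent jar | the north bank: the catalyst vial, the chlorine cylinder, the oxidiser]
4. Courier goes back to the south bank with the chlorine cylinder.  [the south bank: the chlorine cylinder, the ether can, the fuel sample, the solvent jar | the north bank: the catalyst vial, the oxidiser]
5. Courier goes to the north bank with the chlorine cylinder and the solvent jar.  [the south bank: the ether can, the fuel sample | the north bank: the catalyst vial, the chlorine cylinder, the oxidiser, the solvent jar]
6. Courier goes back to the south bank with the chlorine cylinder.  [the south bank: the chlorine cylinder, the ether can, the fuel sample | the north bank: the catalyst vial, the oxidiser, the solvent jar]
7. Courier goes to the north bank with the ether can and the fuel sample.  [the south bank: the chlorine cylinder | the north bank: the catalyst vial, the ether can, the fuel sample, the oxidiser, the solvent jar]
8. Courier goes back to the south bank with the oxidiser.  [the south bank: the chlorine cylinder, the oxidiser | the north bank: the catalyst vial, the ether can, the fuel sample, the solvent jar]
9. Courier goes to the north bank with the chlorine cylinder and the oxidiser.  [the south bank: — | the north bank: the catalyst vial, the chlorine cylinder, the ether can, the fuel sample, the oxidiser, the solvent jar]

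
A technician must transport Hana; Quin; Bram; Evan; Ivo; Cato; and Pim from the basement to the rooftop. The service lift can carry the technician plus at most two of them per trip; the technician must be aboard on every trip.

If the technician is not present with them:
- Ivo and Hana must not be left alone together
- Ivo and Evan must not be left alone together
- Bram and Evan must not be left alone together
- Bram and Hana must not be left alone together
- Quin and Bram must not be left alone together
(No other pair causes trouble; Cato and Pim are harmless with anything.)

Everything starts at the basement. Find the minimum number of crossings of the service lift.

Counting alone: the technician can take at most 2 across per trip to the rooftop, so moving all 7 needs at least 4 loaded trips out, with a return between consecutive ones — at least 7 crossings.
The safety rule pushes this higher. Following every safe sequence of crossings, the most of the 7 that can be at the rooftop as the service lift arrives there on crossing 7 is 6 — never all 7.
So no plan with fewer than 9 crossings exists, and this one achieves 9:
1. Technician goes to the rooftop with Bram and Ivo.  [the basement: Cato, Evan, Hana, Pim, Quin | the rooftop: Bram, Ivo]
2. Technician goes back to the basement alone.  [the basement: Cato, Evan, Hana, Pim, Quin | the rooftop: Bram, Ivo]
3. Technician goes to the rooftop with Hana.  [the basement: Cato, Evan, Pim, Quin | the rooftop: Bram, Hana, Ivo]
4. Technician goes back to the basement with Bram and Ivo.  [the basement: Bram, Cato, Evan, Ivo, Pim, Quin | the rooftop: Hana]
5. Technician goes to the rooftop with Evan and Quin.  [the basement: Bram, Cato, Ivo, Pim | the rooftop: Evan, Hana, Quin]
6. Technician goes back to the basement alone.  [the basement: Bram, Cato, Ivo, Pim | the rooftop: Evan, Hana, Quin]
7. Technician goes to the rooftop with Cato and Pim.  [the basement: Bram, Ivo | the rooftop: Cato, Evan, Hana, Pim, Quin]
8. Technician goes back to the basement alone.  [the basement: Bram, Ivo | the rooftop: Cato, Evan, Hana, Pim, Quin]
9. Technician goes to the rooftop with Bram and Ivo.  [the basement: — | the rooftop: Bram, Cato, Evan, Hana, Ivo, Pim, Quin]

9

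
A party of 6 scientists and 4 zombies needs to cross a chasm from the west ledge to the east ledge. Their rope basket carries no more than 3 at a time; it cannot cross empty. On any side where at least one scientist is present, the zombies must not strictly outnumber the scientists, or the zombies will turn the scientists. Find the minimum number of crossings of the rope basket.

9

Counting alone: each trip to the east ledge takes at most 3 across and each return brings at least 1 back, so after t trips out (and t−1 returns) at most 3t − (t−1) of the 10 are across; that first reaches 10 at t = 5, so at least 9 crossings are needed.
The plan below uses exactly 9 crossings, so it is optimal:
1. 2 zombies → the east ledge.  (the west ledge: 6S 2Z; the east ledge: 0S 2Z)
2. 1 zombie ← the west ledge.  (the west ledge: 6S 3Z; the east ledge: 0S 1Z)
3. 3 zombies → the east ledge.  (the west ledge: 6S 0Z; the east ledge: 0S 4Z)
4. 1 zombie ← the west ledge.  (the west ledge: 6S 1Z; the east ledge: 0S 3Z)
5. 3 scientists → the east ledge.  (the west ledge: 3S 1Z; the east ledge: 3S 3Z)
6. 1 zombie ← the west ledge.  (the west ledge: 3S 2Z; the east ledge: 3S 2Z)
7. 1 scientist and 2 zombies → the east ledge.  (the west ledge: 2S 0Z; the east ledge: 4S 4Z)
8. 1 zombie ← the west ledge.  (the west ledge: 2S 1Z; the east ledge: 4S 3Z)
9. 2 scientists and 1 zombie → the east ledge.  (the west ledge: 0S 0Z; the east ledge: 6S 4Z)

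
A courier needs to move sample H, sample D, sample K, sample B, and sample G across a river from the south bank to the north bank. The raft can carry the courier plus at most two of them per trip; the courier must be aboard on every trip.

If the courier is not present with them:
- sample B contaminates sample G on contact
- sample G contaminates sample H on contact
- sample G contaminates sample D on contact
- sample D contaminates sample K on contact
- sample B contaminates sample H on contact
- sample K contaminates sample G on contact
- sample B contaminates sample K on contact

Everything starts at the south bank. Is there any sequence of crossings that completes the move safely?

No

Whatever the first load, the items left behind include a forbidden pair without the courier. No opening move is safe, so no plan exists.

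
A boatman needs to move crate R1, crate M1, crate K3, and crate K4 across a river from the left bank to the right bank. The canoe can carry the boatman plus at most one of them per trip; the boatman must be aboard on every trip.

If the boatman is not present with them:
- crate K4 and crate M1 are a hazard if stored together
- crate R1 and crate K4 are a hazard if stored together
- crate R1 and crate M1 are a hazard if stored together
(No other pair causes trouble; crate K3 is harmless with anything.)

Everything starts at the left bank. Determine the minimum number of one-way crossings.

impossible

Whatever the first load, the items left behind include a forbidden pair without the boatman. No opening move is safe, so no plan exists.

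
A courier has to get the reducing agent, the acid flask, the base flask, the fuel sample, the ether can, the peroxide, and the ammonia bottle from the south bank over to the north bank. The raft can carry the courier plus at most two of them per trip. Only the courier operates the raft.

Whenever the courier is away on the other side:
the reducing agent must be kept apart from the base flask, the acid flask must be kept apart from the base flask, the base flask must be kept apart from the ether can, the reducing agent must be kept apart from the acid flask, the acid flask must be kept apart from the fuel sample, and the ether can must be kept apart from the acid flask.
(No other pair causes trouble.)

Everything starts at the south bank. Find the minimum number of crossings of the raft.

11

Counting alone: the courier can take at most 2 across per trip to the north bank, so moving all 7 needs at least 4 loaded trips out, with a return between consecutive ones — at least 7 crossings.
The safety rule pushes this higher. Following every safe sequence of crossings, the most of the 7 that can be at the north bank as the raft arrives there on crossings 7, 9 is 5, 6 respectively — never all 7.
So no plan with fewer than 11 crossings exists, and this one achieves 11:
1. Courier goes to the north bank with the acid flask and the base flask.  [the south bank: the ammonia bottle, the ether can, the fuel sample, the peroxide, the reducing agent | the north bank: the acid flask, the base flask]
2. Courier goes back to the south bank with the acid flask.  [the south bank: the acid flask, the ammonia bottle, the ether can, the fuel sample, the peroxide, the reducing agent | the north bank: the base flask]
3. Courier goes to the north bank with the acid flask and the fuel sample.  [the south bank: the ammonia bottle, the ether can, the peroxide, the reducing agent | the north bank: the acid flask, the base flask, the fuel sample]
4. Courier goes back to the south bank with the acid flask.  [the south bank: the acid flask, the ammonia bottle, the ether can, the peroxide, the reducing agent | the north bank: the base flask, the fuel sample]
5. Courier goes to the north bank with the ether can and the reducing agent.  [the south bank: the acid flask, the ammonia bottle, the peroxide | the north bank: the base flask, the ether can, the fuel sample, the reducing agent]
6. Courier goes back to the south bank with the base flask.  [the south bank: the acid flask, the ammonia bottle, the base flask, the peroxide | the north bank: the ether can, the fuel sample, the reducing agent]
7. Courier goes to the north bank with the acid flask and the peroxide.  [the south bank: the ammonia bottle, the base flask | the north bank: the acid flask, the ether can, the fuel sample, the peroxide, the reducing agent]
8. Courier goes back to the south bank with the acid flask.  [the south bank: the acid flask, the ammonia bottle, the base flask | the north bank: the ether can, the fuel sample, the peroxide, the reducing agent]
9. Courier goes to the north bank with the acid flask and the ammonia bottle.  [the south bank: the base flask | the north bank: the acid flask, the ammonia bottle, the ether can, the fuel sample, the peroxide, the reducing agent]
10. Courier goes back to the south bank with the acid flask.  [the south bank: the acid flask, the base flask | the north bank: the ammonia bottle, the ether can, the fuel sample, the peroxide, the reducing agent]
11. Courier goes to the north bank with the acid flask and the base flask.  [the south bank: — | the north bank: the acid flask, the ammonia bottle, the base flask, the ether can, the fuel sample, the peroxide, the reducing agent]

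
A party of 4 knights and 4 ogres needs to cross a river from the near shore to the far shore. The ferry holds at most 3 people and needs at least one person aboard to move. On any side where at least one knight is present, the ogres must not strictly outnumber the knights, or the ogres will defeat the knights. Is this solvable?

1. 2 ogres → the far shore.  (the near shore: 4K 2O; the far shore: 0K 2O)
2. 1 ogre ← the near shore.  (the near shore: 4K 3O; the far shore: 0K 1O)
3. 3 ogres → the far shore.  (the near shore: 4K 0O; the far shore: 0K 4O)
4. 1 ogre ← the near shore.  (the near shore: 4K 1O; the far shore: 0K 3O)
5. 3 knights → the far shore.  (the near shore: 1K 1O; the far shore: 3K 3O)
6. 1 knight and 1 ogre ← the near shore.  (the near shore: 2K 2O; the far shore: 2K 2O)
7. 2 knights → the far shore.  (the near shore: 0K 2O; the far shore: 4K 2O)
8. 1 ogre ← the near shore.  (the near shore: 0K 3O; the far shore: 4K 1O)
9. 3 ogres → the far shore.  (the near shore: 0K 0O; the far shore: 4K 4O)

Yes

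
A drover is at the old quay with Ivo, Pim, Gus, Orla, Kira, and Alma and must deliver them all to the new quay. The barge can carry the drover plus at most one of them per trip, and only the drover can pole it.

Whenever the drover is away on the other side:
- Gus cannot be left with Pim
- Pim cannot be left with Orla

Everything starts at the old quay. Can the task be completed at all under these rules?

Yes

1. Drover goes to the new quay with Pim.  [the old quay: Alma, Gus, Ivo, Kira, Orla | the new quay: Pim]
2. Drover goes back to the old quay alone.  [the old quay: Alma, Gus, Ivo, Kira, Orla | the new quay: Pim]
3. Drover goes to the new quay with Ivo.  [the old quay: Alma, Gus, Kira, Orla | the new quay: Ivo, Pim]
4. Drover goes back to the old quay alone.  [the old quay: Alma, Gus, Kira, Orla | the new quay: Ivo, Pim]
5. Drover goes to the new quay with Gus.  [the old quay: Alma, Kira, Orla | the new quay: Gus, Ivo, Pim]
6. Drover goes back to the old quay with Pim.  [the old quay: Alma, Kira, Orla, Pim | the new quay: Gus, Ivo]
7. Drover goes to the new quay with Orla.  [the old quay: Alma, Kira, Pim | the new quay: Gus, Ivo, Orla]
8. Drover goes back to the old quay alone.  [the old quay: Alma, Kira, Pim | the new quay: Gus, Ivo, Orla]
9. Drover goes to the new quay with Kira.  [the old quay: Alma, Pim | the new quay: Gus, Ivo, Kira, Orla]
10. Drover goes back to the old quay alone.  [the old quay: Alma, Pim | the new quay: Gus, Ivo, Kira, Orla]
11. Drover goes to the new quay with Alma.  [the old quay: Pim | the new quay: Alma, Gus, Ivo, Kira, Orla]
12. Drover goes back to the old quay alone.  [the old quay: Pim | the new quay: Alma, Gus, Ivo, Kira, Orla]
13. Drover goes to the new quay with Pim.  [the old quay: — | the new quay: Alma, Gus, Ivo, Kira, Orla, Pim]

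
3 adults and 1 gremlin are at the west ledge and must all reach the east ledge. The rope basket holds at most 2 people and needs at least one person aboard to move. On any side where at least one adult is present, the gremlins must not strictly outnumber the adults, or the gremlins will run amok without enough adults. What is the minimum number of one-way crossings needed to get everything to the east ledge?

Counting alone: each trip to the east ledge takes at most 2 across and each return brings at least 1 back, so after t trips out (and t−1 returns) at most 2t − (t−1) of the 4 are across; that first reaches 4 at t = 3, so at least 5 crossings are needed.
The plan below uses exactly 5 crossings, so it is optimal:
1. 1 adult and 1 gremlin → the east ledge.  (the west ledge: 2A 0G; the east ledge: 1A 1G)
2. 1 gremlin ← the west ledge.  (the west ledge: 2A 1G; the east ledge: 1A 0G)
3. 1 adult and 1 gremlin → the east ledge.  (the west ledge: 1A 0G; the east ledge: 2A 1G)
4. 1 gremlin ← the west ledge.  (the west ledge: 1A 1G; the east ledge: 2A 0G)
5. 1 adult and 1 gremlin → the east ledge.  (the west ledge: 0A 0G; the east ledge: 3A 1G)

5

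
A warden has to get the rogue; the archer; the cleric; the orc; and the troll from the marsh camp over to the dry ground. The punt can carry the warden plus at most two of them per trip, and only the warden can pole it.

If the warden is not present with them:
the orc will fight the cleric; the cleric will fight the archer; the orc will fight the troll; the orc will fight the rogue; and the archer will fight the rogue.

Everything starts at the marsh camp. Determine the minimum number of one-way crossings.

7

Counting alone: the warden can take at most 2 across per trip to the dry ground, so moving all 5 needs at least 3 loaded trips out, with a return between consecutive ones — at least 5 crossings.
The safety rule pushes this higher. Following every safe sequence of crossings, the most of the 5 that can be at the dry ground as the punt arrives there on crossing 5 is 4 — never all 5.
So no plan with fewer than 7 crossings exists, and this one achieves 7:
1. Warden goes to the dry ground with the archer and the orc.  [the marsh camp: the cleric, the rogue, the troll | the dry ground: the archer, the orc]
2. Warden goes back to the marsh camp alone.  [the marsh camp: the cleric, the rogue, the troll | the dry ground: the archer, the orc]
3. Warden goes to the dry ground with the rogue.  [the marsh camp: the cleric, the troll | the dry ground: the archer, the orc, the rogue]
4. Warden goes back to the marsh camp with the archer and the orc.  [the marsh camp: the archer, the cleric, the orc, the troll | the dry ground: the rogue]
5. Warden goes to the dry ground with the cleric and the troll.  [the marsh camp: the archer, the orc | the dry ground: the cleric, the rogue, the troll]
6. Warden goes back to the marsh camp alone.  [the marsh camp: the archer, the orc | the dry ground: the cleric, the rogue, the troll]
7. Warden goes to the dry ground with the archer and the orc.  [the marsh camp: — | the dry ground: the archer, the cleric, the orc, the rogue, the troll]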